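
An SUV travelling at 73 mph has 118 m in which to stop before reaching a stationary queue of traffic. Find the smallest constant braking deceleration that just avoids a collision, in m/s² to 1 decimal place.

Required deceleration ≈ 4.5 m/s²

73 mph × 0.44704 = 32.6339 m/s.
v² = 2a·d ⇒ a = v²/(2d) = 32.6339² / (2 × 118.000) = 1064.971 / 236.000 = 4.5126 m/s².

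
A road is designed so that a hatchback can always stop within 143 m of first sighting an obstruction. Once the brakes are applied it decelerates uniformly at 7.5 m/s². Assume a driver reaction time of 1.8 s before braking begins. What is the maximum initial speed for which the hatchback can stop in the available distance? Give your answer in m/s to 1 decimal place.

Maximum speed ≈ 34.7 m/s

Stopping distance: v·t_r + v²/(2a) = 143 with t_r = 1.8 s and a = 7.500 m/s².
So v² + 27.000 v − 2145.00 = 0.
Positive root: v = −a·t_r + √((a·t_r)² + 2a·d) = −13.500 + √(182.250 + 2145.00) = 34.7416 m/s.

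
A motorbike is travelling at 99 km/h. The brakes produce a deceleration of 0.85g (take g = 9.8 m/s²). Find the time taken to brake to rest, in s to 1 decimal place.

99 km/h ÷ 3.6 = 27.5000 m/s.
a = 0.85 × 9.8 = 8.330 m/s².
Braking time = v/a = 27.5000 / 8.330 = 3.301 s.

Braking time ≈ 3.3 s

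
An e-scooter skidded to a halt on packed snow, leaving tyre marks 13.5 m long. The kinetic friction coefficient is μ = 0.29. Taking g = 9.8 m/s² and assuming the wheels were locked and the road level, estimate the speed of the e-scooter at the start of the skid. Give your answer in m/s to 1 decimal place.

Initial speed ≈ 8.8 m/s

Deceleration a = μg = 0.29 × 9.8 = 2.842 m/s².
v = √(2a·d) = √(2 × 2.842 × 13.5) = √76.734 = 8.7598 m/s.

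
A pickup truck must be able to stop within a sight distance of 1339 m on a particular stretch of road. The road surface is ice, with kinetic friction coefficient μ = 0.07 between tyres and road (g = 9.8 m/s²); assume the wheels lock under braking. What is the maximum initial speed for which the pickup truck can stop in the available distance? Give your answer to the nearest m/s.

Maximum speed ≈ 43 m/s

a = μg = 0.07 × 9.8 = 0.686 m/s².
v²/(2a) = d ⇒ v = √(2 × 0.686 × 1339) = √1837.11 = 42.8615 m/s.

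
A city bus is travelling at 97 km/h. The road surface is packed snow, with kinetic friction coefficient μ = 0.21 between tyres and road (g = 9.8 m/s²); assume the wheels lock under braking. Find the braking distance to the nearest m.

Braking distance ≈ 176 m

97 km/h ÷ 3.6 = 26.9444 m/s.
a = μg = 0.21 × 9.8 = 2.058 m/s².
Braking distance = v²/(2a) = 26.9444² / (2 × 2.058) = 726.001 / 4.116 = 176.385 m.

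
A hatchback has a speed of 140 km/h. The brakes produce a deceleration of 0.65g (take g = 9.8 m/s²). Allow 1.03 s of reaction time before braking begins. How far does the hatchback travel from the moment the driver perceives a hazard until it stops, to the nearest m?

Total stopping distance ≈ 159 m

140 km/h ÷ 3.6 = 38.8889 m/s.
a = 0.65 × 9.8 = 6.370 m/s².
Reaction distance = v·t_r = 38.8889 × 1.03 = 40.056 m.
Braking distance = v²/(2a) = 38.8889² / (2 × 6.370) = 1512.347 / 12.740 = 118.709 m.
Total = 40.056 + 118.709 = 158.765 m.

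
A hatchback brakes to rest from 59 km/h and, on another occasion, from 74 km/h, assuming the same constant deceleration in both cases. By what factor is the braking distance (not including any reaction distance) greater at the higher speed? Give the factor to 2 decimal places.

Braking distance d = v²/(2a), so with a fixed, d ∝ v².
Factor = (74/59)² = 1.2542² = 1.5730.

Factor ≈ 1.57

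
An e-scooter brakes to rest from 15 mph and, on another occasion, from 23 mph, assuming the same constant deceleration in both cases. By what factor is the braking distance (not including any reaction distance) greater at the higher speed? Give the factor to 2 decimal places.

Braking distance d = v²/(2a), so with a fixed, d ∝ v².
Factor = (23/15)² = 1.5333² = 2.3510.

Factor ≈ 2.35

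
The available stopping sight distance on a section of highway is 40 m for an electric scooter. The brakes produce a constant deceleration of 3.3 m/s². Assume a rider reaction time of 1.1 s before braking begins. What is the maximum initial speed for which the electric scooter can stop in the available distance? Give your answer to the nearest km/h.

Stopping distance: v·t_r + v²/(2a) = 40 with t_r = 1.1 s and a = 3.300 m/s².
So v² + 7.260 v − 264.00 = 0.
Positive root: v = −a·t_r + √((a·t_r)² + 2a·d) = −3.630 + √(13.177 + 264.00) = 13.0186 m/s.
13.0186 m/s × 3.6 = 46.867 km/h.

Maximum speed ≈ 47 km/h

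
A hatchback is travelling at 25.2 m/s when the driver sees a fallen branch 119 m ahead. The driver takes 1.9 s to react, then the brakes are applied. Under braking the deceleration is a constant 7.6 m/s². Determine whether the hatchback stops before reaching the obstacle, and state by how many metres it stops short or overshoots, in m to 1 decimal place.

Reaction distance = 25.2000 × 1.9 = 47.880 m.
Braking distance = v²/(2a) = 635.040 / 15.200 = 41.779 m.
Total stopping distance = 47.880 + 41.779 = 89.659 m, vs 119 m available — it stops with 119 − 89.659 = 29.341 m to spare.

Yes — it stops 29.3 m short of the obstacle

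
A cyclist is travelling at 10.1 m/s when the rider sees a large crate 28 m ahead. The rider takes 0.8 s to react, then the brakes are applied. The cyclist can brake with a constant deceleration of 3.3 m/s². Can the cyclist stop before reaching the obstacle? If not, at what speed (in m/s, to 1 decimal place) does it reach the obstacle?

Yes — it stops about 4.5 m short of the obstacle, so it never reaches it

Reaction distance = 10.1000 × 0.8 = 8.080 m.
Braking distance = v²/(2a) = 102.010 / 6.600 = 15.456 m.
Total stopping distance = 8.080 + 15.456 = 23.536 m, vs 28 m available — it stops with 28 − 23.536 = 4.464 m to spare.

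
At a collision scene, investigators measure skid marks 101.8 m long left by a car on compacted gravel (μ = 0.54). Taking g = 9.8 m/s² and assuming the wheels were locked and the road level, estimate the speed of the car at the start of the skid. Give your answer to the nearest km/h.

Deceleration a = μg = 0.54 × 9.8 = 5.292 m/s².
v = √(2a·d) = √(2 × 5.292 × 101.8) = √1077.451 = 32.8245 m/s.
= 32.8245 × 3.6 = 118.168 km/h.

Initial speed ≈ 118 km/h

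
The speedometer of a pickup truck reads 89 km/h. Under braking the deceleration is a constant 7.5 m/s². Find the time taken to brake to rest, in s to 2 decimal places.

89 km/h ÷ 3.6 = 24.7222 m/s.
Braking time = v/a = 24.7222 / 7.500 = 3.296 s.

Braking time ≈ 3.30 s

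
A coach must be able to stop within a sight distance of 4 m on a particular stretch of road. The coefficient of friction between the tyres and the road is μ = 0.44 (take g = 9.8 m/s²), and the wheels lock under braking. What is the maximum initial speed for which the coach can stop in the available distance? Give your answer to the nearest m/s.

Maximum speed ≈ 6 m/s

a = μg = 0.44 × 9.8 = 4.312 m/s².
v²/(2a) = d ⇒ v = √(2 × 4.312 × 4) = √34.50 = 5.8737 m/s.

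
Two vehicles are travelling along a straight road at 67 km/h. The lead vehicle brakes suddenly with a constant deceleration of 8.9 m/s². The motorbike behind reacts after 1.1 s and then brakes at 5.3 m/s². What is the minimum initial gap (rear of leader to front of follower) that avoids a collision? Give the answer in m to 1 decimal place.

Minimum gap ≈ 33.7 m

67 km/h ÷ 3.6 = 18.6111 m/s.
Leader travels v²/(2a_L) = 346.373 / 17.800 = 19.459 m before stopping.
Follower covers v·t_r = 18.6111 × 1.1 = 20.472 m while reacting, then v²/(2a_F) = 346.373 / 10.600 = 32.677 m while braking, for a total of 20.472 + 32.677 = 53.149 m.
Since a_F ≤ a_L and the follower starts braking later, the follower is never slower than the leader, so the closest approach is when both have stopped.
Minimum gap = 53.149 − 19.459 = 33.690 m.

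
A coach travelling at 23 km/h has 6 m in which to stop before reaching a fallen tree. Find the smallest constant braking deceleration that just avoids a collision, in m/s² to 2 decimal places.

23 km/h ÷ 3.6 = 6.3889 m/s.
v² = 2a·d ⇒ a = v²/(2d) = 6.3889² / (2 × 6.000) = 40.818 / 12.000 = 3.4015 m/s².

Required deceleration ≈ 3.40 m/s²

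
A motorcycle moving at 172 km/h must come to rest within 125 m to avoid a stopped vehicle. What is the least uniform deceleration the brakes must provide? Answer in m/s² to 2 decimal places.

172 km/h ÷ 3.6 = 47.7778 m/s.
v² = 2a·d ⇒ a = v²/(2d) = 47.7778² / (2 × 125.000) = 2282.718 / 250.000 = 9.1309 m/s².

Required deceleration ≈ 9.13 m/s²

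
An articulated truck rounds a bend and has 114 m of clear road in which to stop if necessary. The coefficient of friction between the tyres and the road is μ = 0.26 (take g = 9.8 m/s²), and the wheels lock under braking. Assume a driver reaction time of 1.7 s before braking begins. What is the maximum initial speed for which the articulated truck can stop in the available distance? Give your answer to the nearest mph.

a = μg = 0.26 × 9.8 = 2.548 m/s².
Stopping distance: v·t_r + v²/(2a) = 114 with t_r = 1.7 s and a = 2.548 m/s².
So v² + 8.663 v − 580.94 = 0.
Positive root: v = −a·t_r + √((a·t_r)² + 2a·d) = −4.332 + √(18.766 + 580.94) = 20.1569 m/s.
20.1569 m/s ÷ 0.44704 = 45.090 mph.

Maximum speed ≈ 45 mph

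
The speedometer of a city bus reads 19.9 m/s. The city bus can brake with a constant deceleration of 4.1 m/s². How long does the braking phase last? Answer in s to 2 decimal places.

Braking time ≈ 4.85 s

Braking time = v/a = 19.9000 / 4.100 = 4.854 s.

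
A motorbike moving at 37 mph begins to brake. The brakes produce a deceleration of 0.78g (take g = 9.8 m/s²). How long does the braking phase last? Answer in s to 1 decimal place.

Braking time ≈ 2.2 s

37 mph × 0.44704 = 16.5405 m/s.
a = 0.78 × 9.8 = 7.644 m/s².
Braking time = v/a = 16.5405 / 7.644 = 2.164 s.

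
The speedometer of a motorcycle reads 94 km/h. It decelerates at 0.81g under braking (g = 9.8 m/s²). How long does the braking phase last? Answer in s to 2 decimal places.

94 km/h ÷ 3.6 = 26.1111 m/s.
a = 0.81 × 9.8 = 7.938 m/s².
Braking time = v/a = 26.1111 / 7.938 = 3.289 s.

Braking time ≈ 3.29 s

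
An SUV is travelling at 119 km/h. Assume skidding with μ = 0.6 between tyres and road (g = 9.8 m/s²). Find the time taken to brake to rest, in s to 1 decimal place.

Braking time ≈ 5.6 s

119 km/h ÷ 3.6 = 33.0556 m/s.
a = μg = 0.6 × 9.8 = 5.880 m/s².
Braking time = v/a = 33.0556 / 5.880 = 5.622 s.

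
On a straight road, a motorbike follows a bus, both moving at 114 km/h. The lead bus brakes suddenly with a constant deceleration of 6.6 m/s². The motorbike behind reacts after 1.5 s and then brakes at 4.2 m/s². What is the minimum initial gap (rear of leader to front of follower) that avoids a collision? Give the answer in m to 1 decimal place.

Minimum gap ≈ 90.9 m

114 km/h ÷ 3.6 = 31.6667 m/s.
Leader travels v²/(2a_L) = 1002.780 / 13.200 = 75.968 m before stopping.
Follower covers v·t_r = 31.6667 × 1.5 = 47.500 m while reacting, then v²/(2a_F) = 1002.780 / 8.400 = 119.379 m while braking, for a total of 47.500 + 119.379 = 166.879 m.
Since a_F ≤ a_L and the follower starts braking later, the follower is never slower than the leader, so the closest approach is when both have stopped.
Minimum gap = 166.879 − 75.968 = 90.911 m.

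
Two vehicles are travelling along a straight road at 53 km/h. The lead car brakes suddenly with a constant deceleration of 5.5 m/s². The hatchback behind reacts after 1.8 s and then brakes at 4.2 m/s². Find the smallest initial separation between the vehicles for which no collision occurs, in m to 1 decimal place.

Minimum gap ≈ 32.6 m

53 km/h ÷ 3.6 = 14.7222 m/s.
Leader travels v²/(2a_L) = 216.743 / 11.000 = 19.704 m before stopping.
Follower covers v·t_r = 14.7222 × 1.8 = 26.500 m while reacting, then v²/(2a_F) = 216.743 / 8.400 = 25.803 m while braking, for a total of 26.500 + 25.803 = 52.303 m.
Since a_F ≤ a_L and the follower starts braking later, the follower is never slower than the leader, so the closest approach is when both have stopped.
Minimum gap = 52.303 − 19.704 = 32.599 m.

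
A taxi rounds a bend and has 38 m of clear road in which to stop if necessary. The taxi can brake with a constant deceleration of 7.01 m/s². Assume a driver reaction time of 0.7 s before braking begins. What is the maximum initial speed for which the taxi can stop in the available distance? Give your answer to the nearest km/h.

Maximum speed ≈ 67 km/h

Stopping distance: v·t_r + v²/(2a) = 38 with t_r = 0.7 s and a = 7.010 m/s².
So v² + 9.814 v − 532.76 = 0.
Positive root: v = −a·t_r + √((a·t_r)² + 2a·d) = −4.907 + √(24.079 + 532.76) = 18.6904 m/s.
18.6904 m/s × 3.6 = 67.285 km/h.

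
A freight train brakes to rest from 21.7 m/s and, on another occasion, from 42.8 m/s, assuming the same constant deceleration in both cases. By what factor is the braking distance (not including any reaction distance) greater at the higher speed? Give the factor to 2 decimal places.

Braking distance d = v²/(2a), so with a fixed, d ∝ v².
Factor = (42.8/21.7)² = 1.9724² = 3.8904.

Factor ≈ 3.89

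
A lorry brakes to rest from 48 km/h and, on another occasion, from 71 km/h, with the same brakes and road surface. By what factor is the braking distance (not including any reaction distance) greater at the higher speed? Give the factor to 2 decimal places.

Factor ≈ 2.19

Braking distance d = v²/(2a), so with a fixed, d ∝ v².
Factor = (71/48)² = 1.4792² = 2.1880.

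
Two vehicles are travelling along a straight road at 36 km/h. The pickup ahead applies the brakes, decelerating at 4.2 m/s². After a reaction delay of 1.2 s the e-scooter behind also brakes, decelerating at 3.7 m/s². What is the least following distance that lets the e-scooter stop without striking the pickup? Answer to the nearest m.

36 km/h ÷ 3.6 = 10.0000 m/s.
Leader travels v²/(2a_L) = 100.000 / 8.400 = 11.905 m before stopping.
Follower covers v·t_r = 10.0000 × 1.2 = 12.000 m while reacting, then v²/(2a_F) = 100.000 / 7.400 = 13.514 m while braking, for a total of 12.000 + 13.514 = 25.514 m.
Since a_F ≤ a_L and the follower starts braking later, the follower is never slower than the leader, so the closest approach is when both have stopped.
Minimum gap = 25.514 − 11.905 = 13.609 m.

Minimum gap ≈ 14 m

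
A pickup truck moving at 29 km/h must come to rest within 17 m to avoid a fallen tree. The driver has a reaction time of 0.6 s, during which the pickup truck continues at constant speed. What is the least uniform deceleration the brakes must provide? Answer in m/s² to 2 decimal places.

29 km/h ÷ 3.6 = 8.0556 m/s.
Distance covered during reaction = 8.0556 × 0.6 = 4.833 m.
Distance available for braking: 17 − 4.833 = 12.167 m.
v² = 2a·d ⇒ a = v²/(2d) = 8.0556² / (2 × 12.167) = 64.893 / 24.334 = 2.6668 m/s².

Required deceleration ≈ 2.67 m/s²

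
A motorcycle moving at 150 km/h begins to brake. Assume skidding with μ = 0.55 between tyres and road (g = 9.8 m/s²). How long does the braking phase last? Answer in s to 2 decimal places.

Braking time ≈ 7.73 s

150 km/h ÷ 3.6 = 41.6667 m/s.
a = μg = 0.55 × 9.8 = 5.390 m/s².
Braking time = v/a = 41.6667 / 5.390 = 7.730 s.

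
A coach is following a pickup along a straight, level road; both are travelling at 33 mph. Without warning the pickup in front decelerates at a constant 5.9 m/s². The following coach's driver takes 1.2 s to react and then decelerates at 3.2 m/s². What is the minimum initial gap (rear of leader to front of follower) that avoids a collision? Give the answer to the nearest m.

33 mph × 0.44704 = 14.7523 m/s.
Leader travels v²/(2a_L) = 217.630 / 11.800 = 18.443 m before stopping.
Follower covers v·t_r = 14.7523 × 1.2 = 17.703 m while reacting, then v²/(2a_F) = 217.630 / 6.400 = 34.005 m while braking, for a total of 17.703 + 34.005 = 51.708 m.
Since a_F ≤ a_L and the follower starts braking later, the follower is never slower than the leader, so the closest approach is when both have stopped.
Minimum gap = 51.708 − 18.443 = 33.265 m.

Minimum gap ≈ 33 m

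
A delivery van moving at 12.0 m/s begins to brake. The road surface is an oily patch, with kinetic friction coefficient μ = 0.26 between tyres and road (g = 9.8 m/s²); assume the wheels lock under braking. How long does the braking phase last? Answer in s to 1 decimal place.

a = μg = 0.26 × 9.8 = 2.548 m/s².
Braking time = v/a = 12.0000 / 2.548 = 4.710 s.

Braking time ≈ 4.7 s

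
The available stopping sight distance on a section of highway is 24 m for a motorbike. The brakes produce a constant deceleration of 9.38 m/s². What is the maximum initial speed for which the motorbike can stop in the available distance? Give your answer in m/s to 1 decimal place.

v²/(2a) = d ⇒ v = √(2 × 9.380 × 24) = √450.24 = 21.2189 m/s.

Maximum speed ≈ 21.2 m/s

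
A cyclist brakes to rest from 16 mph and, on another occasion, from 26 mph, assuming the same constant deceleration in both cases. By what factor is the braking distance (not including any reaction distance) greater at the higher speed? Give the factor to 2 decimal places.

Braking distance d = v²/(2a), so with a fixed, d ∝ v².
Factor = (26/16)² = 1.6250² = 2.6406.

Factor ≈ 2.64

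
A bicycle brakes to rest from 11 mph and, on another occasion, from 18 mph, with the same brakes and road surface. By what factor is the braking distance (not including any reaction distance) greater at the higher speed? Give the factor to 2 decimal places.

Factor ≈ 2.68

Braking distance d = v²/(2a), so with a fixed, d ∝ v².
Factor = (18/11)² = 1.6364² = 2.6778.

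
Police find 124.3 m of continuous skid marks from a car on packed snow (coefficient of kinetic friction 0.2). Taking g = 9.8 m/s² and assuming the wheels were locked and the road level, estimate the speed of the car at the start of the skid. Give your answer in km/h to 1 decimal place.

Deceleration a = μg = 0.2 × 9.8 = 1.960 m/s².
v = √(2a·d) = √(2 × 1.960 × 124.3) = √487.256 = 22.0739 m/s.
= 22.0739 × 3.6 = 79.466 km/h.

Initial speed ≈ 79.5 km/h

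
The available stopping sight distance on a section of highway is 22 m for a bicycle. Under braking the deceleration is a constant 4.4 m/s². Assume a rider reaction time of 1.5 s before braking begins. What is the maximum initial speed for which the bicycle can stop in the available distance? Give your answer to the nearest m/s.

Maximum speed ≈ 9 m/s

Stopping distance: v·t_r + v²/(2a) = 22 with t_r = 1.5 s and a = 4.400 m/s².
So v² + 13.200 v − 193.60 = 0.
Positive root: v = −a·t_r + √((a·t_r)² + 2a·d) = −6.600 + √(43.560 + 193.60) = 8.8000 m/s.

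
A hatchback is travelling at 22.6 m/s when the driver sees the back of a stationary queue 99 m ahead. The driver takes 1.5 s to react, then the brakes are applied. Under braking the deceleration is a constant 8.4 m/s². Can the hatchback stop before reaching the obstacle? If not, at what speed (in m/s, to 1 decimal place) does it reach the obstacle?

Yes — it stops about 34.7 m short of the obstacle, so it never reaches it

Reaction distance = 22.6000 × 1.5 = 33.900 m.
Braking distance = v²/(2a) = 510.760 / 16.800 = 30.402 m.
Total stopping distance = 33.900 + 30.402 = 64.302 m, vs 99 m available — it stops with 99 − 64.302 = 34.698 m to spare.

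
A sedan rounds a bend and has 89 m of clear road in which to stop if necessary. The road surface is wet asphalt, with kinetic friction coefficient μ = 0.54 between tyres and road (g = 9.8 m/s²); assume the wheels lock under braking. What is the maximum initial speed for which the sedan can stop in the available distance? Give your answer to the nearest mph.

a = μg = 0.54 × 9.8 = 5.292 m/s².
v²/(2a) = d ⇒ v = √(2 × 5.292 × 89) = √941.98 = 30.6917 m/s.
30.6917 m/s ÷ 0.44704 = 68.655 mph.

Maximum speed ≈ 69 mph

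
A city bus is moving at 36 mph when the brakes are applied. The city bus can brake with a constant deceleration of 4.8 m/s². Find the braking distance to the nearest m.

Braking distance ≈ 27 m

36 mph × 0.44704 = 16.0934 m/s.
Braking distance = v²/(2a) = 16.0934² / (2 × 4.800) = 258.998 / 9.600 = 26.979 m.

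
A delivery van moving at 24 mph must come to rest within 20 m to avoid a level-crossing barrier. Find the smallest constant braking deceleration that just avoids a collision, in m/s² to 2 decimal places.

24 mph × 0.44704 = 10.7290 m/s.
v² = 2a·d ⇒ a = v²/(2d) = 10.7290² / (2 × 20.000) = 115.111 / 40.000 = 2.8778 m/s².

Required deceleration ≈ 2.88 m/s²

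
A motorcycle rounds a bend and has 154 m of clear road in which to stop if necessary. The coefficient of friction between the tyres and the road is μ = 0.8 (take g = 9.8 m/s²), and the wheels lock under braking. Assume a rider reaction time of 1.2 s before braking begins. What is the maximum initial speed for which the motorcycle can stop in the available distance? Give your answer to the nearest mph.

Maximum speed ≈ 91 mph

a = μg = 0.8 × 9.8 = 7.840 m/s².
Stopping distance: v·t_r + v²/(2a) = 154 with t_r = 1.2 s and a = 7.840 m/s².
So v² + 18.816 v − 2414.72 = 0.
Positive root: v = −a·t_r + √((a·t_r)² + 2a·d) = −9.408 + √(88.510 + 2414.72) = 40.6243 m/s.
40.6243 m/s ÷ 0.44704 = 90.874 mph.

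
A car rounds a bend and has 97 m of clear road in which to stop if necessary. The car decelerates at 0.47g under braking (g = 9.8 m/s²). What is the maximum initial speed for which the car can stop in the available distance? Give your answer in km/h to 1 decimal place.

Maximum speed ≈ 107.6 km/h

a = 0.47 × 9.8 = 4.606 m/s².
v²/(2a) = d ⇒ v = √(2 × 4.606 × 97) = √893.56 = 29.8925 m/s.
29.8925 m/s × 3.6 = 107.613 km/h.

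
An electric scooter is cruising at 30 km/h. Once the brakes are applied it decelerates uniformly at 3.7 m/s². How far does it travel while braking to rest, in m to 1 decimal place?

Braking distance ≈ 9.4 m

30 km/h ÷ 3.6 = 8.3333 m/s.
Braking distance = v²/(2a) = 8.3333² / (2 × 3.700) = 69.444 / 7.400 = 9.384 m.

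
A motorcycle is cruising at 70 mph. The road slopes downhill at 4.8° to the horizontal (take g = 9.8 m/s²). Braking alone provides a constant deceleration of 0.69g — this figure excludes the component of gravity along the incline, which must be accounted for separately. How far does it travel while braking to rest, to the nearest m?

Braking distance ≈ 82 m

70 mph × 0.44704 = 31.2928 m/s.
a = 0.69 × 9.8 = 6.762 m/s².
Gravity along the downhill slope reduces the braking deceleration: a_eff = 6.762 − 9.8·sin 4.8° = 6.762 − 0.820 = 5.942 m/s².
Braking distance = v²/(2a) = 31.2928² / (2 × 5.942) = 979.239 / 11.884 = 82.400 m.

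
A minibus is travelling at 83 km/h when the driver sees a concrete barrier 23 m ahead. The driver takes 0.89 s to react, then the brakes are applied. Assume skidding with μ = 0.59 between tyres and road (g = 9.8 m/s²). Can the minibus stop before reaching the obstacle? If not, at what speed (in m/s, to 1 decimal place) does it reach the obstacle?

83 km/h ÷ 3.6 = 23.0556 m/s.
a = μg = 0.59 × 9.8 = 5.782 m/s².
Reaction distance = 23.0556 × 0.89 = 20.519 m.
Braking distance needed to stop: v²/(2a) = 531.561 / 11.564 = 45.967 m, so total needed = 20.519 + 45.967 = 66.486 m > 23 m — it cannot stop.
Distance remaining when braking begins: 23 − 20.519 = 2.481 m.
v² = v₀² − 2a·d = 531.561 − 2 × 5.782 × 2.481 = 502.871 m²/s².
v = √502.871 = 22.425 m/s.

No — it strikes the obstacle at 22.4 m/s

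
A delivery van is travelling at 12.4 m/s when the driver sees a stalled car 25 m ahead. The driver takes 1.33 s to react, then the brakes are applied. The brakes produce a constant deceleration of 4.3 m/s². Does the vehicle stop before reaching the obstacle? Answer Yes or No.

Reaction distance = 12.4000 × 1.33 = 16.492 m.
Braking distance = v²/(2a) = 153.760 / 8.600 = 17.879 m.
Total stopping distance = 16.492 + 17.879 = 34.371 m, vs 25 m available — it cannot stop in time and overshoots by 34.371 − 25 = 9.371 m.

No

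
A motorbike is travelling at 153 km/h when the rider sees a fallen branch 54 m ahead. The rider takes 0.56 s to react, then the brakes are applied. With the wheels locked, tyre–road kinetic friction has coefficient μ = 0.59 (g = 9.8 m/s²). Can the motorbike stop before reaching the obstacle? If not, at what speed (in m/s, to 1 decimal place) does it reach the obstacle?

No — it strikes the obstacle at 38.2 m/s

153 km/h ÷ 3.6 = 42.5000 m/s.
a = μg = 0.59 × 9.8 = 5.782 m/s².
Reaction distance = 42.5000 × 0.56 = 23.800 m.
Braking distance needed to stop: v²/(2a) = 1806.250 / 11.564 = 156.196 m, so total needed = 23.800 + 156.196 = 179.996 m > 54 m — it cannot stop.
Distance remaining when braking begins: 54 − 23.800 = 30.200 m.
v² = v₀² − 2a·d = 1806.250 − 2 × 5.782 × 30.200 = 1457.017 m²/s².
v = √1457.017 = 38.171 m/s.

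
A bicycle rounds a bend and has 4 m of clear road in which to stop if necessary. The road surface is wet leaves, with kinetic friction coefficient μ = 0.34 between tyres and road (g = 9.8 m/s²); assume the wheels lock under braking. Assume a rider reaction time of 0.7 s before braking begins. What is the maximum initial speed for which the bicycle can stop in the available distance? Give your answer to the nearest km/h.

Maximum speed ≈ 12 km/h

a = μg = 0.34 × 9.8 = 3.332 m/s².
Stopping distance: v·t_r + v²/(2a) = 4 with t_r = 0.7 s and a = 3.332 m/s².
So v² + 4.665 v − 26.66 = 0.
Positive root: v = −a·t_r + √((a·t_r)² + 2a·d) = −2.332 + √(5.438 + 26.66) = 3.3335 m/s.
3.3335 m/s × 3.6 = 12.001 km/h.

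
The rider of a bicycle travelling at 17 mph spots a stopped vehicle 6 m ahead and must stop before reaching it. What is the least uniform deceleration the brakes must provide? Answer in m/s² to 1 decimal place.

Required deceleration ≈ 4.8 m/s²

17 mph × 0.44704 = 7.5997 m/s.
v² = 2a·d ⇒ a = v²/(2d) = 7.5997² / (2 × 6.000) = 57.755 / 12.000 = 4.8129 m/s².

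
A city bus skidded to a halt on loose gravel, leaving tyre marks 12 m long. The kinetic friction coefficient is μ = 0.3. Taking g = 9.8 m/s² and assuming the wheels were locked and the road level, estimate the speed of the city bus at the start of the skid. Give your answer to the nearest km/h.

Initial speed ≈ 30 km/h

Deceleration a = μg = 0.3 × 9.8 = 2.940 m/s².
v = √(2a·d) = √(2 × 2.940 × 12) = √70.560 = 8.4000 m/s.
= 8.4000 × 3.6 = 30.240 km/h.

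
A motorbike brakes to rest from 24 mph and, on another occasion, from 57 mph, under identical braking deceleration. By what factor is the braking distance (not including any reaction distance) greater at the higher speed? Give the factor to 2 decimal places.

Braking distance d = v²/(2a), so with a fixed, d ∝ v².
Factor = (57/24)² = 2.3750² = 5.6406.

Factor ≈ 5.64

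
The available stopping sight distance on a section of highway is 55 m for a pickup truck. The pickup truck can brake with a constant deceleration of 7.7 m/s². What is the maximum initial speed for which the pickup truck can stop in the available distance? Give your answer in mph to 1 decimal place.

Maximum speed ≈ 65.1 mph

v²/(2a) = d ⇒ v = √(2 × 7.700 × 55) = √847.00 = 29.1033 m/s.
29.1033 m/s ÷ 0.44704 = 65.102 mph.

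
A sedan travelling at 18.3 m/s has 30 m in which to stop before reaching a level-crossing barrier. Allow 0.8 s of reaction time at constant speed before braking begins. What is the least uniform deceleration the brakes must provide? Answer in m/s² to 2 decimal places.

Distance covered during reaction = 18.3000 × 0.8 = 14.640 m.
Distance available for braking: 30 − 14.640 = 15.360 m.
v² = 2a·d ⇒ a = v²/(2d) = 18.3000² / (2 × 15.360) = 334.890 / 30.720 = 10.9014 m/s².

Required deceleration ≈ 10.90 m/s²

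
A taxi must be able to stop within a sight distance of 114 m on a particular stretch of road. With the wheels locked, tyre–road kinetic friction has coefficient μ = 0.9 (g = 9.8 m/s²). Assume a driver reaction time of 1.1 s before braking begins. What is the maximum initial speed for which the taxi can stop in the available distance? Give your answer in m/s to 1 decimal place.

Maximum speed ≈ 36.2 m/s

a = μg = 0.9 × 9.8 = 8.820 m/s².
Stopping distance: v·t_r + v²/(2a) = 114 with t_r = 1.1 s and a = 8.820 m/s².
So v² + 19.404 v − 2010.96 = 0.
Positive root: v = −a·t_r + √((a·t_r)² + 2a·d) = −9.702 + √(94.129 + 2010.96) = 36.1792 m/s.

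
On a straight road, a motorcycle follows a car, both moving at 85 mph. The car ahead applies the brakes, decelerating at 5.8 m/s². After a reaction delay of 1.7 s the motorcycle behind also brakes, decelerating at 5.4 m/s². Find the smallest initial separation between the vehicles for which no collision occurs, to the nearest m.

Minimum gap ≈ 74 m

85 mph × 0.44704 = 37.9984 m/s.
Leader travels v²/(2a_L) = 1443.878 / 11.600 = 124.472 m before stopping.
Follower covers v·t_r = 37.9984 × 1.7 = 64.597 m while reacting, then v²/(2a_F) = 1443.878 / 10.800 = 133.692 m while braking, for a total of 64.597 + 133.692 = 198.289 m.
Since a_F ≤ a_L and the follower starts braking later, the follower is never slower than the leader, so the closest approach is when both have stopped.
Minimum gap = 198.289 − 124.472 = 73.817 m.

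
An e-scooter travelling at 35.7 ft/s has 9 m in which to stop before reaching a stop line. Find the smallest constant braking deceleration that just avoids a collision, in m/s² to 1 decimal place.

35.7 ft/s × 0.3048 = 10.8814 m/s.
v² = 2a·d ⇒ a = v²/(2d) = 10.8814² / (2 × 9.000) = 118.405 / 18.000 = 6.5781 m/s².

Required deceleration ≈ 6.6 m/s²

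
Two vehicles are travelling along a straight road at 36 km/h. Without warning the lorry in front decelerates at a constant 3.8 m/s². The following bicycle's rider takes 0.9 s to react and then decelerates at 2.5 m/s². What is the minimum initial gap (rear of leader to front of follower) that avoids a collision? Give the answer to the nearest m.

Minimum gap ≈ 16 m

36 km/h ÷ 3.6 = 10.0000 m/s.
Leader travels v²/(2a_L) = 100.000 / 7.600 = 13.158 m before stopping.
Follower covers v·t_r = 10.0000 × 0.9 = 9.000 m while reacting, then v²/(2a_F) = 100.000 / 5.000 = 20.000 m while braking, for a total of 9.000 + 20.000 = 29.000 m.
Since a_F ≤ a_L and the follower starts braking later, the follower is never slower than the leader, so the closest approach is when both have stopped.
Minimum gap = 29.000 − 13.158 = 15.842 m.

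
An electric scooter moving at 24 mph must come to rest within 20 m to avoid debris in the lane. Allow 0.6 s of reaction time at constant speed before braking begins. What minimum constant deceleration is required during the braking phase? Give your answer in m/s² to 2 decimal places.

24 mph × 0.44704 = 10.7290 m/s.
Distance covered during reaction = 10.7290 × 0.6 = 6.437 m.
Distance available for braking: 20 − 6.437 = 13.563 m.
v² = 2a·d ⇒ a = v²/(2d) = 10.7290² / (2 × 13.563) = 115.111 / 27.126 = 4.2436 m/s².

Required deceleration ≈ 4.24 m/s²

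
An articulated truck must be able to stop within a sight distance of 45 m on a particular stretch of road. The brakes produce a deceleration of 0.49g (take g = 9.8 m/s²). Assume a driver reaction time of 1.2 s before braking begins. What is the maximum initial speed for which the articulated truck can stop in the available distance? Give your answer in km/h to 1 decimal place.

a = 0.49 × 9.8 = 4.802 m/s².
Stopping distance: v·t_r + v²/(2a) = 45 with t_r = 1.2 s and a = 4.802 m/s².
So v² + 11.525 v − 432.18 = 0.
Positive root: v = −a·t_r + √((a·t_r)² + 2a·d) = −5.762 + √(33.201 + 432.18) = 15.8107 m/s.
15.8107 m/s × 3.6 = 56.919 km/h.

Maximum speed ≈ 56.9 km/h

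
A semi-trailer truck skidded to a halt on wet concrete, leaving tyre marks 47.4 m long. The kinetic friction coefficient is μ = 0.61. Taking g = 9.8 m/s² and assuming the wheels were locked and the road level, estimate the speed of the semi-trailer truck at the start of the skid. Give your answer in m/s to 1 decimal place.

Initial speed ≈ 23.8 m/s

Deceleration a = μg = 0.61 × 9.8 = 5.978 m/s².
v = √(2a·d) = √(2 × 5.978 × 47.4) = √566.714 = 23.8058 m/s.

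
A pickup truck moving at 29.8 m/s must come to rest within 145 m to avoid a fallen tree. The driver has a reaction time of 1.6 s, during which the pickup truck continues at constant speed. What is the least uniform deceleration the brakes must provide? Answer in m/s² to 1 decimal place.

Required deceleration ≈ 4.6 m/s²

Distance covered during reaction = 29.8000 × 1.6 = 47.680 m.
Distance available for braking: 145 − 47.680 = 97.320 m.
v² = 2a·d ⇒ a = v²/(2d) = 29.8000² / (2 × 97.320) = 888.040 / 194.640 = 4.5625 m/s².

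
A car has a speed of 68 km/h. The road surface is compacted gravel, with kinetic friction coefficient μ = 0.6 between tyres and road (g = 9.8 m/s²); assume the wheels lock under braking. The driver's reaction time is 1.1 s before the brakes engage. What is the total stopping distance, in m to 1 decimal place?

68 km/h ÷ 3.6 = 18.8889 m/s.
a = μg = 0.6 × 9.8 = 5.880 m/s².
Reaction distance = v·t_r = 18.8889 × 1.1 = 20.778 m.
Braking distance = v²/(2a) = 18.8889² / (2 × 5.880) = 356.791 / 11.760 = 30.339 m.
Total = 20.778 + 30.339 = 51.117 m.

Total stopping distance ≈ 51.1 m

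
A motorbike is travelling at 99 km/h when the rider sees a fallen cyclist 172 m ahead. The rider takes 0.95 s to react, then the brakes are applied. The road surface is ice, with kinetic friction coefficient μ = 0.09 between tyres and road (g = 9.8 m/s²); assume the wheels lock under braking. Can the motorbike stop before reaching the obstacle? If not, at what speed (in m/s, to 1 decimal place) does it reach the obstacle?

No — it strikes the obstacle at 22.3 m/s

99 km/h ÷ 3.6 = 27.5000 m/s.
a = μg = 0.09 × 9.8 = 0.882 m/s².
Reaction distance = 27.5000 × 0.95 = 26.125 m.
Braking distance needed to stop: v²/(2a) = 756.250 / 1.764 = 428.713 m, so total needed = 26.125 + 428.713 = 454.838 m > 172 m — it cannot stop.
Distance remaining when braking begins: 172 − 26.125 = 145.875 m.
v² = v₀² − 2a·d = 756.250 − 2 × 0.882 × 145.875 = 498.926 m²/s².
v = √498.926 = 22.337 m/s.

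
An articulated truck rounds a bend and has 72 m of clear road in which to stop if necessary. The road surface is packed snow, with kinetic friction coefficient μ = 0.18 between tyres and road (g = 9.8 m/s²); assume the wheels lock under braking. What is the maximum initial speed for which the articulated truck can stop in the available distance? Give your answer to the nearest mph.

Maximum speed ≈ 36 mph

a = μg = 0.18 × 9.8 = 1.764 m/s².
v²/(2a) = d ⇒ v = √(2 × 1.764 × 72) = √254.02 = 15.9380 m/s.
15.9380 m/s ÷ 0.44704 = 35.652 mph.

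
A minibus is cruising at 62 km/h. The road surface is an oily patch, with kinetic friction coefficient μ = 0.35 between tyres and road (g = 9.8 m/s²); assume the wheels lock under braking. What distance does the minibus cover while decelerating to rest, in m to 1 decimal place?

62 km/h ÷ 3.6 = 17.2222 m/s.
a = μg = 0.35 × 9.8 = 3.430 m/s².
Braking distance = v²/(2a) = 17.2222² / (2 × 3.430) = 296.604 / 6.860 = 43.237 m.

Braking distance ≈ 43.2 m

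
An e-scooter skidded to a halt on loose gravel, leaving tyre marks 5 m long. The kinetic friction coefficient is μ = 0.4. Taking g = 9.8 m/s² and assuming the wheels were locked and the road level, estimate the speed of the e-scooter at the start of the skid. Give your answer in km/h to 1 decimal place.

Initial speed ≈ 22.5 km/h

Deceleration a = μg = 0.4 × 9.8 = 3.920 m/s².
v = √(2a·d) = √(2 × 3.920 × 5) = √39.200 = 6.2610 m/s.
= 6.2610 × 3.6 = 22.540 km/h.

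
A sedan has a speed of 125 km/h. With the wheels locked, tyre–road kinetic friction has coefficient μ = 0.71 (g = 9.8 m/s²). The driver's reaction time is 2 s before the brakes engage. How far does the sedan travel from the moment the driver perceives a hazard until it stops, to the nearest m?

Total stopping distance ≈ 156 m

125 km/h ÷ 3.6 = 34.7222 m/s.
a = μg = 0.71 × 9.8 = 6.958 m/s².
Reaction distance = v·t_r = 34.7222 × 2 = 69.444 m.
Braking distance = v²/(2a) = 34.7222² / (2 × 6.958) = 1205.631 / 13.916 = 86.636 m.
Total = 69.444 + 86.636 = 156.080 m.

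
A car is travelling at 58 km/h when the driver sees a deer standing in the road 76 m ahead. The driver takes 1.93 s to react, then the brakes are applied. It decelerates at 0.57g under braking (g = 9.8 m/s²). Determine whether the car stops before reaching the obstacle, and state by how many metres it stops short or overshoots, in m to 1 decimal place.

Yes — it stops 21.7 m short of the obstacle

58 km/h ÷ 3.6 = 16.1111 m/s.
a = 0.57 × 9.8 = 5.586 m/s².
Reaction distance = 16.1111 × 1.93 = 31.094 m.
Braking distance = v²/(2a) = 259.568 / 11.172 = 23.234 m.
Total stopping distance = 31.094 + 23.234 = 54.328 m, vs 76 m available — it stops with 76 − 54.328 = 21.672 m to spare.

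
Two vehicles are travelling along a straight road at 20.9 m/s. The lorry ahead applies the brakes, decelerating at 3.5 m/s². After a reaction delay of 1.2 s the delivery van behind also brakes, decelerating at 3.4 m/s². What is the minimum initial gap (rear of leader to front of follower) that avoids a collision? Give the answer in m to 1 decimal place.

Minimum gap ≈ 26.9 m

Leader travels v²/(2a_L) = 436.810 / 7.000 = 62.401 m before stopping.
Follower covers v·t_r = 20.9000 × 1.2 = 25.080 m while reacting, then v²/(2a_F) = 436.810 / 6.800 = 64.237 m while braking, for a total of 25.080 + 64.237 = 89.317 m.
Since a_F ≤ a_L and the follower starts braking later, the follower is never slower than the leader, so the closest approach is when both have stopped.
Minimum gap = 89.317 − 62.401 = 26.916 m.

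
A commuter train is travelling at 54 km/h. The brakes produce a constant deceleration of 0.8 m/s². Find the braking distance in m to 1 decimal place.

54 km/h ÷ 3.6 = 15.0000 m/s.
Braking distance = v²/(2a) = 15.0000² / (2 × 0.800) = 225.000 / 1.600 = 140.625 m.

Braking distance ≈ 140.6 m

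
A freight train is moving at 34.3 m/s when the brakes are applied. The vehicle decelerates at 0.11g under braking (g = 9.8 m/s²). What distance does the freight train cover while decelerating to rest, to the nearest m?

Braking distance ≈ 546 m

a = 0.11 × 9.8 = 1.078 m/s².
Braking distance = v²/(2a) = 34.3000² / (2 × 1.078) = 1176.490 / 2.156 = 545.682 m.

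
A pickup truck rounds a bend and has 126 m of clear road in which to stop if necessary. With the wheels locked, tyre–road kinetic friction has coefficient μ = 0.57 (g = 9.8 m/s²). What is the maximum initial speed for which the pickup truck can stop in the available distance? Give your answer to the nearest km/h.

Maximum speed ≈ 135 km/h

a = μg = 0.57 × 9.8 = 5.586 m/s².
v²/(2a) = d ⇒ v = √(2 × 5.586 × 126) = √1407.67 = 37.5189 m/s.
37.5189 m/s × 3.6 = 135.068 km/h.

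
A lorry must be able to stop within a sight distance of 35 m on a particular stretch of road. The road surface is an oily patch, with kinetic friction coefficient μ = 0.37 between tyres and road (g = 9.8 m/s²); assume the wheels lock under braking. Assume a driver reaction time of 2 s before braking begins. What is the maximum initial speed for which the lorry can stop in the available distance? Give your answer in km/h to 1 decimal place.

Maximum speed ≈ 36.9 km/h

a = μg = 0.37 × 9.8 = 3.626 m/s².
Stopping distance: v·t_r + v²/(2a) = 35 with t_r = 2 s and a = 3.626 m/s².
So v² + 14.504 v − 253.82 = 0.
Positive root: v = −a·t_r + √((a·t_r)² + 2a·d) = −7.252 + √(52.592 + 253.82) = 10.2526 m/s.
10.2526 m/s × 3.6 = 36.909 km/h.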